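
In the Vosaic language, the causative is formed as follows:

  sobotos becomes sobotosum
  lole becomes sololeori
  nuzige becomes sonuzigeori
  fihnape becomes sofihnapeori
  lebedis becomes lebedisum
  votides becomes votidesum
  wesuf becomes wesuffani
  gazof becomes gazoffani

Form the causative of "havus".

havusum

fihnape and votides both have last vowel 'e' yet inflect differently (sofihnapeori, votidesum), so the last vowel is not what conditions the rule; the final letter is.
"havus" ends in -s. The stems ending in -s (votides → votidesum, lebedis → lebedisum, sobotos → sobotosum) add -um.
The other patterns: stems ending in -e add so- … -ori around the stem; stems ending in -f double the final consonant and add -ani.
So havus → havusum.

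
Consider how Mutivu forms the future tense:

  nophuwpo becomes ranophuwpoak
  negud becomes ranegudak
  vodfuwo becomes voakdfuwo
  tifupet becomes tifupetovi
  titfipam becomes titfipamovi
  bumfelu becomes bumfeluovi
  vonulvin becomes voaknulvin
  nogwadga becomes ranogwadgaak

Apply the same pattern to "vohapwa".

nophuwpo and vodfuwo both end in -o yet inflect differently (ranophuwpoak, voakdfuwo), so the final letter is not what conditions the rule; the first letter is.
"vohapwa" begins with v-. The stems beginning with v- (vodfuwo → voakdfuwo, vonulvin → voaknulvin) insert -ak- after the first vowel.
So vohapwa → voakhapwa.

voakhapwa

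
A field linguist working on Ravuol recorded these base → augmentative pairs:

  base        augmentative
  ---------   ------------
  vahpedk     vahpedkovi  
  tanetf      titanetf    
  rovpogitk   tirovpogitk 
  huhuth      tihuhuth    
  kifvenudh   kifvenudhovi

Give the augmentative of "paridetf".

rovpogitk and vahpedk both end in -k yet inflect differently (tirovpogitk, vahpedkovi), so the final letter is not what conditions the rule; the second-to-last letter is.
"paridetf" has second-to-last letter 't'. The stems whose second-to-last letter is 't' (rovpogitk → tirovpogitk, tanetf → titanetf, huhuth → tihuhuth) add the prefix ti-.
So paridetf → tiparidetf.

tiparidetf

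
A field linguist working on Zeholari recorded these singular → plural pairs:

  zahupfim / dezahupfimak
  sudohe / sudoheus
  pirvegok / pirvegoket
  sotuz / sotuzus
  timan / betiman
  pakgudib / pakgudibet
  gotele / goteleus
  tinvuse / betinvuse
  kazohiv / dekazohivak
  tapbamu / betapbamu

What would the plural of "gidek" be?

tinvuse and sudohe both end in -e yet inflect differently (betinvuse, sudoheus), so the final letter is not what conditions the rule; the first letter is.
"gidek" begins with g-. The one such stem in the data (gotele → goteleus) adds -us, so the same rule applies.
So gidek → gidekus.

gidekus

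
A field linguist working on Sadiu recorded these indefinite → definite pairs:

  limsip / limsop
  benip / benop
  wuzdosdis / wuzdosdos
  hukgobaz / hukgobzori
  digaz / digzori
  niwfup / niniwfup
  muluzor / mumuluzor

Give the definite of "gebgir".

"gebgir" has last vowel 'i'. The stems whose last vowel is 'i' (limsip → limsop, benip → benop, wuzdosdis → wuzdosdos) change the last vowel to 'o'.
The other patterns: stems whose last vowel is 'a' delete the last vowel and add -ori; stems whose last vowel is 'o' or 'u' repeat the first consonant+vowel as a prefix.
So gebgir → gebgor.

gebgor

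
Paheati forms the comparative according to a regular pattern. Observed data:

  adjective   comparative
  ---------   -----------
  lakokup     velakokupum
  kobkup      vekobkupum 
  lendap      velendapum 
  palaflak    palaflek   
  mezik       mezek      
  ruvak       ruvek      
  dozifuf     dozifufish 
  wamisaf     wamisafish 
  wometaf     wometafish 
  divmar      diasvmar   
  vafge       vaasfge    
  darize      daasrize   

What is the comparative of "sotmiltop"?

lendap and palaflak both have last vowel 'a' yet inflect differently (velendapum, palaflek), so the last vowel is not what conditions the rule; the final letter is.
"sotmiltop" ends in -p. The stems ending in -p (lakokup → velakokupum, kobkup → vekobkupum, lendap → velendapum) add ve- … -um around the stem.
The other patterns: stems ending in -k change the last vowel to 'e'; stems ending in -f add -ish; stems ending in -e or -r insert -as- after the first vowel.
So sotmiltop → vesotmiltopum.

vesotmiltopum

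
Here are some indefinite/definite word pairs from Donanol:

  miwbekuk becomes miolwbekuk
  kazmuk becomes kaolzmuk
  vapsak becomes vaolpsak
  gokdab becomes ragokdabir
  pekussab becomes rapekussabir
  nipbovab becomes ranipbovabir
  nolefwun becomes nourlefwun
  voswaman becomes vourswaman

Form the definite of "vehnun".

veurhnun

vapsak and gokdab both have last vowel 'a' yet inflect differently (vaolpsak, ragokdabir), so the last vowel is not what conditions the rule; the final letter is.
"vehnun" ends in -n. The stems ending in -n (nolefwun → nourlefwun, voswaman → vourswaman) insert -ur- after the first vowel.
So vehnun → veurhnun.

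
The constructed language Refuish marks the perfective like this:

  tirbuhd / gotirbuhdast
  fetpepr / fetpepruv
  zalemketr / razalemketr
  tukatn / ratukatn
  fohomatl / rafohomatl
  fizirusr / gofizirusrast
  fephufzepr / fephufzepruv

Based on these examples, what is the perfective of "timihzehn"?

gotimihzehnast

zalemketr and fephufzepr both end in -r yet inflect differently (razalemketr, fephufzepruv), so the final letter is not what conditions the rule; the second-to-last letter is.
"timihzehn" has second-to-last letter 'h'. The one such stem in the data (tirbuhd → gotirbuhdast) adds go- … -ast around the stem, so the same rule applies.
The other patterns: stems whose second-to-last letter is 't' add the prefix ra-; stems whose second-to-last letter is 'p' add -uv.
So timihzehn → gotimihzehnast.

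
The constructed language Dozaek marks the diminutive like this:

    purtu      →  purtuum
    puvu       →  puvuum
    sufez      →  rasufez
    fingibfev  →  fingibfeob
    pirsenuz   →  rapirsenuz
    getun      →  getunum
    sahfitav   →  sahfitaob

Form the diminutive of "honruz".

rahonruz

"honruz" ends in -z. The stems ending in -z (pirsenuz → rapirsenuz, sufez → rasufez) add the prefix ra-.
The other patterns: stems ending in -v drop the final letter and add -ob; stems ending in -n or -u add -um.
So honruz → rahonruz.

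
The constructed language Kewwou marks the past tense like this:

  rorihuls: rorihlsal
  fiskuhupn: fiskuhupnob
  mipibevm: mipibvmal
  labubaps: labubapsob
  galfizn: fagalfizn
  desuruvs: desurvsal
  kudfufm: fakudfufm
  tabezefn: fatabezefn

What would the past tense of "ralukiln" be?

raluklnal

fiskuhupn and galfizn both end in -n yet inflect differently (fiskuhupnob, fagalfizn), so the final letter is not what conditions the rule; the second-to-last letter is.
"ralukiln" has second-to-last letter 'l'. The one such stem in the data (rorihuls → rorihlsal) deletes the last vowel and adds -al (as do desuruvs, mipibevm), so the same rule applies.
So ralukiln → raluklnal.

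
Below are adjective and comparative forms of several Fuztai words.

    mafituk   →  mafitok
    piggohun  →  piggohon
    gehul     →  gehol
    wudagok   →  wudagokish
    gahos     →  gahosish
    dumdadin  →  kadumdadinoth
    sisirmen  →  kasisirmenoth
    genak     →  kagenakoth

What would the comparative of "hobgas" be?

kahobgasoth

mafituk and wudagok both end in -k yet inflect differently (mafitok, wudagokish), so the final letter is not what conditions the rule; the last vowel is.
"hobgas" has last vowel 'a'. The one such stem in the data (genak → kagenakoth) adds ka- … -oth around the stem, so the same rule applies.
So hobgas → kahobgasoth.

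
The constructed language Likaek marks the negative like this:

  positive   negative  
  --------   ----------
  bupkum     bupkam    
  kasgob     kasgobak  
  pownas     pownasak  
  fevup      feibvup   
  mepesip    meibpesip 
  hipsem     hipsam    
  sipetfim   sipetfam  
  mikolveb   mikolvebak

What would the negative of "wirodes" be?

"wirodes" ends in -s. The one such stem in the data (pownas → pownasak) adds -ak, so the same rule applies.
The other patterns: stems ending in -m change the last vowel to 'a'; stems ending in -p insert -ib- after the first vowel.
So wirodes → wirodesak.

wirodesak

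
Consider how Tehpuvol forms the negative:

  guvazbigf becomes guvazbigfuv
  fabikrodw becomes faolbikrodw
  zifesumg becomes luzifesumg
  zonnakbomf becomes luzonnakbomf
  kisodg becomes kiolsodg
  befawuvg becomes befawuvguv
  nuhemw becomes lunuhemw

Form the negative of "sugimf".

lusugimf

zifesumg and kisodg both end in -g yet inflect differently (luzifesumg, kiolsodg), so the final letter is not what conditions the rule; the second-to-last letter is.
"sugimf" has second-to-last letter 'm'. The stems whose second-to-last letter is 'm' (zifesumg → luzifesumg, zonnakbomf → luzonnakbomf, nuhemw → lunuhemw) add the prefix lu-.
The other patterns: stems whose second-to-last letter is 'd' insert -ol- after the first vowel; stems whose second-to-last letter is 'g' or 'v' add -uv.
So sugimf → lusugimf.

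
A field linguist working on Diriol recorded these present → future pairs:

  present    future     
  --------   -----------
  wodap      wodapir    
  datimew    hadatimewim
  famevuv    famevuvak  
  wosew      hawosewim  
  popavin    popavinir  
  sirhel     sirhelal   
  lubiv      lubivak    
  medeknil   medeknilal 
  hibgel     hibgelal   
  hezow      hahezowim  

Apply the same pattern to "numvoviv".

lubiv and medeknil both have last vowel 'i' yet inflect differently (lubivak, medeknilal), so the last vowel is not what conditions the rule; the final letter is.
"numvoviv" ends in -v. The stems ending in -v (famevuv → famevuvak, lubiv → lubivak) add -ak.
So numvoviv → numvovivak.

numvovivak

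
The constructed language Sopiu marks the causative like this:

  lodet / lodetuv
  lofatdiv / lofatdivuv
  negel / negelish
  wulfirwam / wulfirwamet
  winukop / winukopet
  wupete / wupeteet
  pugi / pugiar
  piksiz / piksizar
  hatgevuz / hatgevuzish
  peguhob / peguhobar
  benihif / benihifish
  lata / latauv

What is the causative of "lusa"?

lusauv

piksiz and hatgevuz both end in -z yet inflect differently (piksizar, hatgevuzish), so the final letter is not what conditions the rule; the first letter is.
"lusa" begins with l-. The stems beginning with l- (lofatdiv → lofatdivuv, lata → latauv, lodet → lodetuv) add -uv.
So lusa → lusauv.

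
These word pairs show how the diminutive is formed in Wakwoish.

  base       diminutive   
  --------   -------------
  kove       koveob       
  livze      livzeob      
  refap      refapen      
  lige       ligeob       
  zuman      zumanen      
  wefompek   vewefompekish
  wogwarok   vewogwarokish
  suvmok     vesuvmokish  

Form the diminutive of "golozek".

vegolozekish

wefompek and livze both have last vowel 'e' yet inflect differently (vewefompekish, livzeob), so the last vowel is not what conditions the rule; the final letter is.
"golozek" ends in -k. The stems ending in -k (suvmok → vesuvmokish, wogwarok → vewogwarokish, wefompek → vewefompekish) add ve- … -ish around the stem.
The other patterns: stems ending in -e add -ob; stems ending in -n or -p add -en.
So golozek → vegolozekish.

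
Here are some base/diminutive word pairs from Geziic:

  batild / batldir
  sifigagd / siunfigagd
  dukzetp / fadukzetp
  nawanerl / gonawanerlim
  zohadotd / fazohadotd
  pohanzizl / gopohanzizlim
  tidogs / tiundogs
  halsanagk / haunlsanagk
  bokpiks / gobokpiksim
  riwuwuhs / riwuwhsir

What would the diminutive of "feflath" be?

fafeflath

zohadotd and batild both end in -d yet inflect differently (fazohadotd, batldir), so the final letter is not what conditions the rule; the second-to-last letter is.
"feflath" has second-to-last letter 't'. The stems whose second-to-last letter is 't' (dukzetp → fadukzetp, zohadotd → fazohadotd) add the prefix fa-.
The other patterns: stems whose second-to-last letter is 'h' or 'l' delete the last vowel and add -ir; stems whose second-to-last letter is 'g' insert -un- after the first vowel; stems whose second-to-last letter is 'k', 'r' or 'z' add go- … -im around the stem.
So feflath → fafeflath.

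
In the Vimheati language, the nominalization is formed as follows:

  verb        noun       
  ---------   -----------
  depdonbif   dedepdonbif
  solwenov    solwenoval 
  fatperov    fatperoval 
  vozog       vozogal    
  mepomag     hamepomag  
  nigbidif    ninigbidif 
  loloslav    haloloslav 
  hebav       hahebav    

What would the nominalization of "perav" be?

"perav" has last vowel 'a'. The stems whose last vowel is 'a' (loloslav → haloloslav, mepomag → hamepomag, hebav → hahebav) add the prefix ha-.
So perav → haperav.

haperav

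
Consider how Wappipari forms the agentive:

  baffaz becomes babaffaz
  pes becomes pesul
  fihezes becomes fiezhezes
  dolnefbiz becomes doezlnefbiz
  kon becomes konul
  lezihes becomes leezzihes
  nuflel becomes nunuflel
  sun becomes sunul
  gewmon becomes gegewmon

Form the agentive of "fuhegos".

"fuhegos" has 3 vowels. The stems with 3 vowels (fihezes → fiezhezes, dolnefbiz → doezlnefbiz, lezihes → leezzihes) insert -ez- after the first vowel.
So fuhegos → fuezhegos.

fuezhegos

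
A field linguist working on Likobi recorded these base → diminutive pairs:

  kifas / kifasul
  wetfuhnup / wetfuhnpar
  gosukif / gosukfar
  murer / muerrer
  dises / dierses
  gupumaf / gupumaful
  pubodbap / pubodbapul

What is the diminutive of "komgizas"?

"komgizas" has last vowel 'a'. The stems whose last vowel is 'a' (kifas → kifasul, gupumaf → gupumaful, pubodbap → pubodbapul) add -ul.
So komgizas → komgizasul.

komgizasul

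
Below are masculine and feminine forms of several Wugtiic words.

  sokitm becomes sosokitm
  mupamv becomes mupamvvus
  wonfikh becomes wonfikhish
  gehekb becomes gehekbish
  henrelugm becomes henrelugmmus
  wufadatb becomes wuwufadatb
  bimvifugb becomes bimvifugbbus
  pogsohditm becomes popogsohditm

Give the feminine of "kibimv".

gehekb and wufadatb both end in -b yet inflect differently (gehekbish, wuwufadatb), so the final letter is not what conditions the rule; the second-to-last letter is.
"kibimv" has second-to-last letter 'm'. The one such stem in the data (mupamv → mupamvvus) doubles the final consonant and adds -us (as do bimvifugb, henrelugm), so the same rule applies.
So kibimv → kibimvvus.

kibimvvus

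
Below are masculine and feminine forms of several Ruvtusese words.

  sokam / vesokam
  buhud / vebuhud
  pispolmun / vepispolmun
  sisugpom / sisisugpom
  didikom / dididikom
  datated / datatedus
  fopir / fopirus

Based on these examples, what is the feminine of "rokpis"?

rokpisus

"rokpis" has last vowel 'i'. The one such stem in the data (fopir → fopirus) adds -us, so the same rule applies.
So rokpis → rokpisus.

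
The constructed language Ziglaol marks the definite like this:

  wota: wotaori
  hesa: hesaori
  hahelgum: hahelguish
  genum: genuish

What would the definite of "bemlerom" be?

"bemlerom" ends in -m. The stems ending in -m (genum → genuish, hahelgum → hahelguish) drop the final letter and add -ish.
So bemlerom → bemleroish.

bemleroish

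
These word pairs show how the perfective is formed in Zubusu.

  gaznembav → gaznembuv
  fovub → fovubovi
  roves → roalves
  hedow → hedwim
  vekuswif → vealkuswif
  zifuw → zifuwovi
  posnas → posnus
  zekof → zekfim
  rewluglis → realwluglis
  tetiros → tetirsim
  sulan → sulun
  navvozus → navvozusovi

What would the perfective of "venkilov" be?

venkilvim

posnas and tetiros both end in -s yet inflect differently (posnus, tetirsim), so the final letter is not what conditions the rule; the last vowel is.
"venkilov" has last vowel 'o'. The stems whose last vowel is 'o' (zekof → zekfim, tetiros → tetirsim, hedow → hedwim) delete the last vowel and add -im.
The other patterns: stems whose last vowel is 'a' change the last vowel to 'u'; stems whose last vowel is 'u' add -ovi; stems whose last vowel is 'e' or 'i' insert -al- after the first vowel.
So venkilov → venkilvim.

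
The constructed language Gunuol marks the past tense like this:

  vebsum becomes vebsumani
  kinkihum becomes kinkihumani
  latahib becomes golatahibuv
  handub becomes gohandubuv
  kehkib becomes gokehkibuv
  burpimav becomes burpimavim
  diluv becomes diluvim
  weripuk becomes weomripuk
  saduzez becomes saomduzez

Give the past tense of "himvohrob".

vebsum and handub both have last vowel 'u' yet inflect differently (vebsumani, gohandubuv), so the last vowel is not what conditions the rule; the final letter is.
"himvohrob" ends in -b. The stems ending in -b (latahib → golatahibuv, handub → gohandubuv, kehkib → gokehkibuv) add go- … -uv around the stem.
The other patterns: stems ending in -m add -ani; stems ending in -v add -im; stems ending in -k or -z insert -om- after the first vowel.
So himvohrob → gohimvohrobuv.

gohimvohrobuv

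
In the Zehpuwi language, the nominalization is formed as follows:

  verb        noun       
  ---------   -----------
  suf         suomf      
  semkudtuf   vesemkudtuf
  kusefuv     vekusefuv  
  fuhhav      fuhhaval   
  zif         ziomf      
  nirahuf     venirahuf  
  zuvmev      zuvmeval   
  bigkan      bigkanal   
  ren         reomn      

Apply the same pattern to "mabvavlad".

vemabvavlad

"mabvavlad" has 3 vowels. The stems with 3 vowels (kusefuv → vekusefuv, nirahuf → venirahuf, semkudtuf → vesemkudtuf) add the prefix ve-.
The other patterns: stems with 1 vowel insert -om- after the first vowel; stems with 2 vowels add -al.
So mabvavlad → vemabvavlad.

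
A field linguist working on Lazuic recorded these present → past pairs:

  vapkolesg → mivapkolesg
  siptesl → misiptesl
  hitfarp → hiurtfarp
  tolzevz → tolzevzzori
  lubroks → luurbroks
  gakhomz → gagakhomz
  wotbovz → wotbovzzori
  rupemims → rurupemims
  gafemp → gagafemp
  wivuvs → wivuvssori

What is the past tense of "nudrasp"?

minudrasp

gakhomz and wotbovz both end in -z yet inflect differently (gagakhomz, wotbovzzori), so the final letter is not what conditions the rule; the second-to-last letter is.
"nudrasp" has second-to-last letter 's'. The stems whose second-to-last letter is 's' (siptesl → misiptesl, vapkolesg → mivapkolesg) add the prefix mi-.
The other patterns: stems whose second-to-last letter is 'm' repeat the first consonant+vowel as a prefix; stems whose second-to-last letter is 'v' double the final consonant and add -ori; stems whose second-to-last letter is 'k' or 'r' insert -ur- after the first vowel.
So nudrasp → minudrasp.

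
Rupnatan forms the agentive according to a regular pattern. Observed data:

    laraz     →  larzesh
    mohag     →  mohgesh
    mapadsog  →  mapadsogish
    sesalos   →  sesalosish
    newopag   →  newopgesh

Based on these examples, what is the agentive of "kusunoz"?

"kusunoz" has last vowel 'o'. The stems whose last vowel is 'o' (sesalos → sesalosish, mapadsog → mapadsogish) add -ish.
The other pattern: stems whose last vowel is 'a' delete the last vowel and add -esh.
So kusunoz → kusunozish.

kusunozish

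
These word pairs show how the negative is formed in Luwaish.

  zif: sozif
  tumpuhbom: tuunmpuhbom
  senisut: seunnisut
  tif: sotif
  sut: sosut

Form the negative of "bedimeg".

senisut and sut both end in -t yet inflect differently (seunnisut, sosut), so the final letter is not what conditions the rule; the number of vowels is.
"bedimeg" has 3 vowels. The stems with 3 vowels (senisut → seunnisut, tumpuhbom → tuunmpuhbom) insert -un- after the first vowel.
So bedimeg → beundimeg.

beundimeg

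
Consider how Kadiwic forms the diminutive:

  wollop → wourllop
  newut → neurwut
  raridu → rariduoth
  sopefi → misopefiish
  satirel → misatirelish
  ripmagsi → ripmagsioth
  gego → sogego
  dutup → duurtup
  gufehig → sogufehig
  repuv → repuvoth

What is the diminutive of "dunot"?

duurnot

sopefi and ripmagsi both end in -i yet inflect differently (misopefiish, ripmagsioth), so the final letter is not what conditions the rule; the first letter is.
"dunot" begins with d-. The one such stem in the data (dutup → duurtup) inserts -ur- after the first vowel (as do newut, wollop), so the same rule applies.
So dunot → duurnot.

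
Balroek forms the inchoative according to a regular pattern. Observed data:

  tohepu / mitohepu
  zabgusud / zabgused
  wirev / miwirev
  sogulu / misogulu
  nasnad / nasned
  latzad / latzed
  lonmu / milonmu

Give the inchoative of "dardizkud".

dardizked

zabgusud and tohepu both have last vowel 'u' yet inflect differently (zabgused, mitohepu), so the last vowel is not what conditions the rule; the final letter is.
"dardizkud" ends in -d. The stems ending in -d (latzad → latzed, nasnad → nasned, zabgusud → zabgused) change the last vowel to 'e'.
The other pattern: stems ending in -u or -v add the prefix mi-.
So dardizkud → dardizked.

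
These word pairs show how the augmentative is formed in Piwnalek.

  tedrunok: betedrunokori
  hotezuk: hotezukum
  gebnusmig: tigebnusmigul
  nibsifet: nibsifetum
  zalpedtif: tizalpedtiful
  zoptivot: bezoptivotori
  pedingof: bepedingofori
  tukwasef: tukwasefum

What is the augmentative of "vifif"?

nibsifet and zoptivot both end in -t yet inflect differently (nibsifetum, bezoptivotori), so the final letter is not what conditions the rule; the last vowel is.
"vifif" has last vowel 'i'. The stems whose last vowel is 'i' (gebnusmig → tigebnusmigul, zalpedtif → tizalpedtiful) add ti- … -ul around the stem.
So vifif → tivififul.

tivififul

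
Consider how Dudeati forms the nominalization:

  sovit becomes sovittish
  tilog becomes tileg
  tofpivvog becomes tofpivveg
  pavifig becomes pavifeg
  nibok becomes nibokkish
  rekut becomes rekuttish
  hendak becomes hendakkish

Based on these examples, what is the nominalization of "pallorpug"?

pallorpeg

pavifig and sovit both have last vowel 'i' yet inflect differently (pavifeg, sovittish), so the last vowel is not what conditions the rule; the final letter is.
"pallorpug" ends in -g. The stems ending in -g (tilog → tileg, pavifig → pavifeg, tofpivvog → tofpivveg) change the last vowel to 'e'.
The other pattern: stems ending in -k or -t double the final consonant and add -ish.
So pallorpug → pallorpeg.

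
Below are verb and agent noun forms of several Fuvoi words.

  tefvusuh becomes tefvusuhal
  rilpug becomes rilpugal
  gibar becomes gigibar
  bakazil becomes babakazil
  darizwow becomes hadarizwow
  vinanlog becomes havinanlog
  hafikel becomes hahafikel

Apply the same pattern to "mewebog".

hamewebog

rilpug and vinanlog both end in -g yet inflect differently (rilpugal, havinanlog), so the final letter is not what conditions the rule; the last vowel is.
"mewebog" has last vowel 'o'. The stems whose last vowel is 'o' (darizwow → hadarizwow, vinanlog → havinanlog) add the prefix ha-.
The other patterns: stems whose last vowel is 'u' add -al; stems whose last vowel is 'a' or 'i' repeat the first consonant+vowel as a prefix.
So mewebog → hamewebog.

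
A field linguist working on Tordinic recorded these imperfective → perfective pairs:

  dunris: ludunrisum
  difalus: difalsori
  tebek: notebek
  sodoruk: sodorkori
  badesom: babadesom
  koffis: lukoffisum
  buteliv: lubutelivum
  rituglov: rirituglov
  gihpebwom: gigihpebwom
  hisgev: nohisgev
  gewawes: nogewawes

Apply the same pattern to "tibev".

notibev

difalus and koffis both end in -s yet inflect differently (difalsori, lukoffisum), so the final letter is not what conditions the rule; the last vowel is.
"tibev" has last vowel 'e'. The stems whose last vowel is 'e' (tebek → notebek, gewawes → nogewawes, hisgev → nohisgev) add the prefix no-.
So tibev → notibev.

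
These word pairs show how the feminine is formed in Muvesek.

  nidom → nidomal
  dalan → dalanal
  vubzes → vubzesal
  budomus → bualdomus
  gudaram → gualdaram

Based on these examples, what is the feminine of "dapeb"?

vubzes and budomus both end in -s yet inflect differently (vubzesal, bualdomus), so the final letter is not what conditions the rule; the number of vowels is.
"dapeb" has 2 vowels. The stems with 2 vowels (nidom → nidomal, dalan → dalanal, vubzes → vubzesal) add -al.
The other pattern: stems with 3 vowels insert -al- after the first vowel.
So dapeb → dapebal.

dapebal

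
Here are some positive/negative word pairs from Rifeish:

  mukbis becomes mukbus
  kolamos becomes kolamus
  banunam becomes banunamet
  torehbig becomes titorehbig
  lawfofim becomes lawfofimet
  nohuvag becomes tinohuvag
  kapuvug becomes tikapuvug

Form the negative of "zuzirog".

torehbig and mukbis both have last vowel 'i' yet inflect differently (titorehbig, mukbus), so the last vowel is not what conditions the rule; the final letter is.
"zuzirog" ends in -g. The stems ending in -g (nohuvag → tinohuvag, torehbig → titorehbig, kapuvug → tikapuvug) add the prefix ti-.
The other patterns: stems ending in -s change the last vowel to 'u'; stems ending in -m add -et.
So zuzirog → tizuzirog.

tizuzirog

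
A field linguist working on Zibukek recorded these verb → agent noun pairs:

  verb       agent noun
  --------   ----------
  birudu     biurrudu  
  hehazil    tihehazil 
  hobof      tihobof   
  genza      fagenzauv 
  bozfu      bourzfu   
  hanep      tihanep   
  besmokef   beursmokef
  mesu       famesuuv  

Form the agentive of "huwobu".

tihuwobu

"huwobu" begins with h-. The stems beginning with h- (hehazil → tihehazil, hobof → tihobof, hanep → tihanep) add the prefix ti-.
So huwobu → tihuwobu.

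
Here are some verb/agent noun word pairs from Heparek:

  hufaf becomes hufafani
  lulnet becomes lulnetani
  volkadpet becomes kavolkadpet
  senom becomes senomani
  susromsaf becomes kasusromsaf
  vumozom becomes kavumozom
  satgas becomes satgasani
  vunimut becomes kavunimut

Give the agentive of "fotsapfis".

kafotsapfis

"fotsapfis" has 3 vowels. The stems with 3 vowels (vunimut → kavunimut, volkadpet → kavolkadpet, susromsaf → kasusromsaf) add the prefix ka-.
So fotsapfis → kafotsapfis.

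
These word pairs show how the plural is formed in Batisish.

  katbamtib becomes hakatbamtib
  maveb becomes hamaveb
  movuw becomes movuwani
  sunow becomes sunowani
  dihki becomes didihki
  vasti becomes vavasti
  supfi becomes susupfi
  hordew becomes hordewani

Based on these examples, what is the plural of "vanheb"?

havanheb

dihki and katbamtib both have last vowel 'i' yet inflect differently (didihki, hakatbamtib), so the last vowel is not what conditions the rule; the final letter is.
"vanheb" ends in -b. The stems ending in -b (katbamtib → hakatbamtib, maveb → hamaveb) add the prefix ha-.
So vanheb → havanheb.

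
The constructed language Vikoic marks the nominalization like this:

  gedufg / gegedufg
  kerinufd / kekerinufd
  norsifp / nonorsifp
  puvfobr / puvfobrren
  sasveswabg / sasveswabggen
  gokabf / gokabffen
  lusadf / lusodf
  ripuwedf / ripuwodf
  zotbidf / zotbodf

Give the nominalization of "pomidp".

"pomidp" has second-to-last letter 'd'. The stems whose second-to-last letter is 'd' (lusadf → lusodf, ripuwedf → ripuwodf, zotbidf → zotbodf) change the last vowel to 'o'.
The other patterns: stems whose second-to-last letter is 'f' repeat the first consonant+vowel as a prefix; stems whose second-to-last letter is 'b' double the final consonant and add -en.
So pomidp → pomodp.

pomodp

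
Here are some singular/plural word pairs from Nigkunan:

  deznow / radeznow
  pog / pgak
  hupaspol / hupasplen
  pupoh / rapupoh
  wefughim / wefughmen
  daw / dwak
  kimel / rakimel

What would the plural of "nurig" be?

"nurig" has 2 vowels. The stems with 2 vowels (kimel → rakimel, deznow → radeznow, pupoh → rapupoh) add the prefix ra-.
So nurig → ranurig.

ranurig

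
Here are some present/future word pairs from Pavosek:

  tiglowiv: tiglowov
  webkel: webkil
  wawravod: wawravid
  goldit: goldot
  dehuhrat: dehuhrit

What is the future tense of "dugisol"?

"dugisol" has last vowel 'o'. The one such stem in the data (wawravod → wawravid) changes the last vowel to 'i' (as do dehuhrat, webkel), so the same rule applies.
The other pattern: stems whose last vowel is 'i' change the last vowel to 'o'.
So dugisol → dugisil.

dugisil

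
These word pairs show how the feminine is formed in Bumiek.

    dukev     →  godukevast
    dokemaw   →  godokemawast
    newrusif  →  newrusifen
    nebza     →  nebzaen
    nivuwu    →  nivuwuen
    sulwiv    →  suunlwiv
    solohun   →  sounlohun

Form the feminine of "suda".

"suda" begins with s-. The stems beginning with s- (sulwiv → suunlwiv, solohun → sounlohun) insert -un- after the first vowel.
The other patterns: stems beginning with d- add go- … -ast around the stem; stems beginning with n- add -en.
So suda → suunda.

suunda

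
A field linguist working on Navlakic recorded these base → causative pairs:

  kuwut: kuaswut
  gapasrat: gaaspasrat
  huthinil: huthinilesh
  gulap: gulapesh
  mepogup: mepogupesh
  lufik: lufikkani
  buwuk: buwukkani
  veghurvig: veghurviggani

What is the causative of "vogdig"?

vogdiggani

"vogdig" ends in -g. The one such stem in the data (veghurvig → veghurviggani) doubles the final consonant and adds -ani (as do lufik, buwuk), so the same rule applies.
So vogdig → vogdiggani.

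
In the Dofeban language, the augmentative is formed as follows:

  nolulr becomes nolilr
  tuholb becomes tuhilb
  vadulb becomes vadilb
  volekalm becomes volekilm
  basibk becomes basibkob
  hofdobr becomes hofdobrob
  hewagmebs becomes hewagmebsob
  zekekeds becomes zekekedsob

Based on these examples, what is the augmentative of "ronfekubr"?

nolulr and hofdobr both end in -r yet inflect differently (nolilr, hofdobrob), so the final letter is not what conditions the rule; the second-to-last letter is.
"ronfekubr" has second-to-last letter 'b'. The stems whose second-to-last letter is 'b' (basibk → basibkob, hofdobr → hofdobrob, hewagmebs → hewagmebsob) add -ob.
The other pattern: stems whose second-to-last letter is 'l' change the last vowel to 'i'.
So ronfekubr → ronfekubrob.

ronfekubrob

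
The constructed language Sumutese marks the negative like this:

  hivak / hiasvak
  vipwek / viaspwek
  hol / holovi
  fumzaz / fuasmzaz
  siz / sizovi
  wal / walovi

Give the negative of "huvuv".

huasvuv

"huvuv" has 2 vowels. The stems with 2 vowels (fumzaz → fuasmzaz, vipwek → viaspwek, hivak → hiasvak) insert -as- after the first vowel.
The other pattern: stems with 1 vowel add -ovi.
So huvuv → huasvuv.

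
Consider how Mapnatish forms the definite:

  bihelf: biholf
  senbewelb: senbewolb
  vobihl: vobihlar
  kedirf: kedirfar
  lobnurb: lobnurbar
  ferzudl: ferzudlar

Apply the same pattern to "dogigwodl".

dogigwodlar

"dogigwodl" has second-to-last letter 'd'. The one such stem in the data (ferzudl → ferzudlar) adds -ar, so the same rule applies.
The other pattern: stems whose second-to-last letter is 'l' change the last vowel to 'o'.
So dogigwodl → dogigwodlar.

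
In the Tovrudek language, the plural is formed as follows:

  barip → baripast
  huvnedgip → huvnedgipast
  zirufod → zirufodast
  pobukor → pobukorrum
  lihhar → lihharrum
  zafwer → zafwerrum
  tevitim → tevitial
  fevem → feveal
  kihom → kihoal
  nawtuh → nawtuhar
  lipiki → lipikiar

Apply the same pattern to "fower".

zirufod and pobukor both have last vowel 'o' yet inflect differently (zirufodast, pobukorrum), so the last vowel is not what conditions the rule; the final letter is.
"fower" ends in -r. The stems ending in -r (pobukor → pobukorrum, lihhar → lihharrum, zafwer → zafwerrum) double the final consonant and add -um.
The other patterns: stems ending in -d or -p add -ast; stems ending in -m drop the final letter and add -al; stems ending in -h or -i add -ar.
So fower → fowerrum.

fowerrum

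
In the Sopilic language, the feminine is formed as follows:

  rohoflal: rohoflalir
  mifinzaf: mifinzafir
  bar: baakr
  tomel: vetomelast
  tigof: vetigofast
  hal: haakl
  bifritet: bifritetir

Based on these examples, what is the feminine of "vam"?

hal and tomel both end in -l yet inflect differently (haakl, vetomelast), so the final letter is not what conditions the rule; the number of vowels is.
"vam" has 1 vowel. The stems with 1 vowel (bar → baakr, hal → haakl) insert -ak- after the first vowel.
The other patterns: stems with 2 vowels add ve- … -ast around the stem; stems with 3 vowels add -ir.
So vam → vaakm.

vaakm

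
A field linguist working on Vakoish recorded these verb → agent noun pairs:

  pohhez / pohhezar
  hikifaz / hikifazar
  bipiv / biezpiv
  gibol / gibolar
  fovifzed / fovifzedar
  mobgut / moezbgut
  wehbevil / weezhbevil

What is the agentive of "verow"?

verowar

wehbevil and gibol both end in -l yet inflect differently (weezhbevil, gibolar), so the final letter is not what conditions the rule; the last vowel is.
"verow" has last vowel 'o'. The one such stem in the data (gibol → gibolar) adds -ar, so the same rule applies.
The other pattern: stems whose last vowel is 'i' or 'u' insert -ez- after the first vowel.
So verow → verowar.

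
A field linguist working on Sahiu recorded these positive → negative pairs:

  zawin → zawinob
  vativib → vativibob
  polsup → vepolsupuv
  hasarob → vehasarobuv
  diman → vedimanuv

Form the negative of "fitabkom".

vefitabkomuv

"fitabkom" has last vowel 'o'. The one such stem in the data (hasarob → vehasarobuv) adds ve- … -uv around the stem, so the same rule applies.
So fitabkom → vefitabkomuv.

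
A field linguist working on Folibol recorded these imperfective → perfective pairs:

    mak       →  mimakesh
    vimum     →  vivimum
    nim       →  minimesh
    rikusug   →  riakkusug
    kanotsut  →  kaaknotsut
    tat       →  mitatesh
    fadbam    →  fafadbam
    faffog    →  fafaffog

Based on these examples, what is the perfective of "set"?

"set" has 1 vowel. The stems with 1 vowel (nim → minimesh, mak → mimakesh, tat → mitatesh) add mi- … -esh around the stem.
The other patterns: stems with 2 vowels repeat the first consonant+vowel as a prefix; stems with 3 vowels insert -ak- after the first vowel.
So set → misetesh.

misetesh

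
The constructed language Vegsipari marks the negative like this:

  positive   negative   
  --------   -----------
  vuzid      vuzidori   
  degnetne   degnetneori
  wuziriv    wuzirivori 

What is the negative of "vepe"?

Every pair shown (vuzid → vuzidori, degnetne → degnetneori, wuziriv → wuzirivori) follows the same rule: add -ori.
So vepe → vepeori.

vepeori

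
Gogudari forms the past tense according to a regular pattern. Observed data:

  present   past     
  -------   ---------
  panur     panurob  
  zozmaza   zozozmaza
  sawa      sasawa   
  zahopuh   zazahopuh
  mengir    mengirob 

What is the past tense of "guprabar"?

panur and zahopuh both have last vowel 'u' yet inflect differently (panurob, zazahopuh), so the last vowel is not what conditions the rule; the final letter is.
"guprabar" ends in -r. The stems ending in -r (mengir → mengirob, panur → panurob) add -ob.
The other pattern: stems ending in -a or -h repeat the first consonant+vowel as a prefix.
So guprabar → guprabarob.

guprabarob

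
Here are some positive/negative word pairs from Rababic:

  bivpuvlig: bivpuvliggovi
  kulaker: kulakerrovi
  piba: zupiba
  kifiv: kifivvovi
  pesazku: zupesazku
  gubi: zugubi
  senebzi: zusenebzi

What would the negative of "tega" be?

"tega" ends in a vowel. The stems ending in a vowel (gubi → zugubi, piba → zupiba, pesazku → zupesazku) add the prefix zu-.
The other pattern: stems ending in a consonant double the final consonant and add -ovi.
So tega → zutega.

zutega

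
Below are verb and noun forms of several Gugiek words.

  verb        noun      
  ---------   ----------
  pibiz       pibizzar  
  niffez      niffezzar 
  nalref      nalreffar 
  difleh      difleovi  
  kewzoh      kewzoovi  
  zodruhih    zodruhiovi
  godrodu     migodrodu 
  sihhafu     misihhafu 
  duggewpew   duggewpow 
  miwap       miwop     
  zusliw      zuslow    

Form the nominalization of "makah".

niffez and difleh both have last vowel 'e' yet inflect differently (niffezzar, difleovi), so the last vowel is not what conditions the rule; the final letter is.
"makah" ends in -h. The stems ending in -h (difleh → difleovi, kewzoh → kewzoovi, zodruhih → zodruhiovi) drop the final letter and add -ovi.
So makah → makaovi.

makaovi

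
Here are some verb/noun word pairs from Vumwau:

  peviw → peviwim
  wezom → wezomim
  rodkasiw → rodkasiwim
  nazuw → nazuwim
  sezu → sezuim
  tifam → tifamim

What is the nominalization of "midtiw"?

midtiwim

Every pair shown (peviw → peviwim, wezom → wezomim, rodkasiw → rodkasiwim, …) follows the same rule: add -im.
So midtiw → midtiwim.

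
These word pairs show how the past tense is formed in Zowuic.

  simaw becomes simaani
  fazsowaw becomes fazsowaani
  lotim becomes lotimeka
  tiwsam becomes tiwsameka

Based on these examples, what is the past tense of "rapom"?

simaw and tiwsam both have last vowel 'a' yet inflect differently (simaani, tiwsameka), so the last vowel is not what conditions the rule; the final letter is.
"rapom" ends in -m. The stems ending in -m (lotim → lotimeka, tiwsam → tiwsameka) add -eka.
So rapom → rapomeka.

rapomeka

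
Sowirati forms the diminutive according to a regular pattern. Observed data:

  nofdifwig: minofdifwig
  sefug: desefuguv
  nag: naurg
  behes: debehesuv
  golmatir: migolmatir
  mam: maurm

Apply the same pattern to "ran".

"ran" has 1 vowel. The stems with 1 vowel (nag → naurg, mam → maurm) insert -ur- after the first vowel.
The other patterns: stems with 2 vowels add de- … -uv around the stem; stems with 3 vowels add the prefix mi-.
So ran → raurn.

raurn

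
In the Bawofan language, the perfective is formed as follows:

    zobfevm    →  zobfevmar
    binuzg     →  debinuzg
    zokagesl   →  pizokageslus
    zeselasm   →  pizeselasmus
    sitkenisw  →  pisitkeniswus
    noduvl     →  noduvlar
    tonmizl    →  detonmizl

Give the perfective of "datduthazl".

dedatduthazl

zokagesl and tonmizl both end in -l yet inflect differently (pizokageslus, detonmizl), so the final letter is not what conditions the rule; the second-to-last letter is.
"datduthazl" has second-to-last letter 'z'. The stems whose second-to-last letter is 'z' (binuzg → debinuzg, tonmizl → detonmizl) add the prefix de-.
The other patterns: stems whose second-to-last letter is 's' add pi- … -us around the stem; stems whose second-to-last letter is 'v' add -ar.
So datduthazl → dedatduthazl.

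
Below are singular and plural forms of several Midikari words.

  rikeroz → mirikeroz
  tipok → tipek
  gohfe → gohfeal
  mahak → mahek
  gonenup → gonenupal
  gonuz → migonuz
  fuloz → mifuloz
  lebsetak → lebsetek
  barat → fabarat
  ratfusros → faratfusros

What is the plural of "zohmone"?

zohmoneal

rikeroz and ratfusros both have last vowel 'o' yet inflect differently (mirikeroz, faratfusros), so the last vowel is not what conditions the rule; the final letter is.
"zohmone" ends in -e. The one such stem in the data (gohfe → gohfeal) adds -al, so the same rule applies.
So zohmone → zohmoneal.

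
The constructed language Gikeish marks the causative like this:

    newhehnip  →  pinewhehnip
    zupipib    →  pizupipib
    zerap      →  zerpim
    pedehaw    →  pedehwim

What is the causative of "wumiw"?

piwumiw

newhehnip and zerap both end in -p yet inflect differently (pinewhehnip, zerpim), so the final letter is not what conditions the rule; the last vowel is.
"wumiw" has last vowel 'i'. The stems whose last vowel is 'i' (newhehnip → pinewhehnip, zupipib → pizupipib) add the prefix pi-.
The other pattern: stems whose last vowel is 'a' delete the last vowel and add -im.
So wumiw → piwumiw.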